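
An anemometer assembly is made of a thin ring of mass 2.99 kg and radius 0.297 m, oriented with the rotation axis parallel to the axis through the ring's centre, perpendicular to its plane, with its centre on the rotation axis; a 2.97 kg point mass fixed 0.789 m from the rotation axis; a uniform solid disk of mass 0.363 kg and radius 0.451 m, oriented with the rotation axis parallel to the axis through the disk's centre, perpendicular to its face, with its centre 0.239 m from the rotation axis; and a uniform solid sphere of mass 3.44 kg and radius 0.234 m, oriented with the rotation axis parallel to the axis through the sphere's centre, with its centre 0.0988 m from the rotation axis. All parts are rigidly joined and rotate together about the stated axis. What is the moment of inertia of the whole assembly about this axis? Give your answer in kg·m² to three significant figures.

Thin ring: I_cm = MR² = (2.99)(0.297)² = 0.26374 kg·m²; axis through the centre, so I = 0.26374 kg·m².
Point mass: I_cm = 0; centre at d = 0.789 m, so I = I_cm + Md² gives I = 0 + (2.97)(0.789)² = 1.8489 kg·m².
Solid disk: I_cm = (1/2)MR² = (1/2)(0.363)(0.451)² = 0.036917 kg·m²; centre at d = 0.239 m, so I = I_cm + Md² gives I = 0.036917 + (0.363)(0.239)² = 0.057652 kg·m².
Solid sphere: I_cm = (2/5)MR² = (2/5)(3.44)(0.234)² = 0.075344 kg·m²; centre at d = 0.0988 m, so I = I_cm + Md² gives I = 0.075344 + (3.44)(0.0988)² = 0.10892 kg·m².
Total I = 0.26374 + 1.8489 + 0.057652 + 0.10892 = 2.2792 kg·m².

2.28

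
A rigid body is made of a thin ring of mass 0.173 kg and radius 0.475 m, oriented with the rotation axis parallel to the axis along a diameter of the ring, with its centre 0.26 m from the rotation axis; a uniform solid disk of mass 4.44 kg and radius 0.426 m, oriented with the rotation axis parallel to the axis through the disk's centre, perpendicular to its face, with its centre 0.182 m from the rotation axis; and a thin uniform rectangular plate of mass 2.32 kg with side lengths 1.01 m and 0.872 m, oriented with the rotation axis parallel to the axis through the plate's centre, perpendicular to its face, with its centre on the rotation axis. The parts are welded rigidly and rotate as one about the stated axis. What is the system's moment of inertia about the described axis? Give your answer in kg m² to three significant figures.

Thin ring: I_cm = (1/2)MR² = (1/2)(0.173)(0.475)² = 0.019517 kg m²; centre at d = 0.26 m, so the parallel axis theorem gives I = 0.019517 + (0.173)(0.26)² = 0.031211 kg m².
Solid disk: I_cm = (1/2)MR² = (1/2)(4.44)(0.426)² = 0.40288 kg m²; centre at d = 0.182 m, so the parallel axis theorem gives I = 0.40288 + (4.44)(0.182)² = 0.54995 kg m².
Rectangular plate: I_cm = (1/12)M(a²+b²) = (1/12)(2.32)[(1.01)² + (0.872)²] = 0.34423 kg m²; axis through the centre, so I = 0.34423 kg m².
Total I = 0.031211 + 0.54995 + 0.34423 = 0.92539 kg m².

0.925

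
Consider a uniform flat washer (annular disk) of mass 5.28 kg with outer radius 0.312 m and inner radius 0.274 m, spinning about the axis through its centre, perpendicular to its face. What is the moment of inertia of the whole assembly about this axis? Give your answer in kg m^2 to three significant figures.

I_cm = (1/2)M(R²+r²) = (1/2)(5.28)[(0.312)² + (0.274)²] = 0.45519 kg m^2; axis through the centre, so I = 0.45519 kg m^2.

0.455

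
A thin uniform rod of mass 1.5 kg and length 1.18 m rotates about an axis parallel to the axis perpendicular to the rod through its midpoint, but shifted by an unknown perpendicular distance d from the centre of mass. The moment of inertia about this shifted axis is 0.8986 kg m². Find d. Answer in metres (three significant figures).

About the centre-of-mass axis, I_cm = (1/12)ML² = (1/12)(1.5)(1.18)² = 0.17405 kg m².
Parallel axis theorem: I = I_cm + Md², so Md² = 0.8986 − 0.17405 = 0.72455 kg m².
d = √(0.72455 / 1.5) = 0.69501 m.

0.695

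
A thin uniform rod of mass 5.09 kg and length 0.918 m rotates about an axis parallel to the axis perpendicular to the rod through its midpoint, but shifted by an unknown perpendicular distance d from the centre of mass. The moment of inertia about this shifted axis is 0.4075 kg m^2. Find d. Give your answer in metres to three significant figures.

About the centre-of-mass axis, I_cm = (1/12)ML² = (1/12)(5.09)(0.918)² = 0.35746 kg m^2.
Parallel axis theorem: I = I_cm + Md², so Md² = 0.4075 − 0.35746 = 0.050045 kg m^2.
d = √(0.050045 / 5.09) = 0.099156 m.

0.0992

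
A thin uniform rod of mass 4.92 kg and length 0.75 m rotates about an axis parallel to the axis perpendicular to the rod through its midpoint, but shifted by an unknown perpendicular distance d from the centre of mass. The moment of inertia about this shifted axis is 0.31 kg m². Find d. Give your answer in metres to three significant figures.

About the centre-of-mass axis, I_cm = (1/12)ML² = (1/12)(4.92)(0.75)² = 0.23062 kg m².
Parallel axis theorem: I = I_cm + Md², so Md² = 0.31 − 0.23062 = 0.079375 kg m².
d = √(0.079375 / 4.92) = 0.12702 m.

0.127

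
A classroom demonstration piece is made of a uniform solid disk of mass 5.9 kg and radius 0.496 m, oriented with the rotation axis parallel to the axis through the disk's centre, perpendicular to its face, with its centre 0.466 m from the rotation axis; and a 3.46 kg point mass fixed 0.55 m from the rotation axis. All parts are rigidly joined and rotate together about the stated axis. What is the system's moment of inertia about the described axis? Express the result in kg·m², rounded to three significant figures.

3.05

Solid disk: I_cm = (1/2)MR² = (1/2)(5.9)(0.496)² = 0.72575 kg·m²; centre at d = 0.466 m, so I = I_cm + Md² gives I = 0.72575 + (5.9)(0.466)² = 2.007 kg·m².
Point mass: I_cm = 0; centre at d = 0.55 m, so I = I_cm + Md² gives I = 0 + (3.46)(0.55)² = 1.0467 kg·m².
Total I = 2.007 + 1.0467 = 3.0536 kg·m².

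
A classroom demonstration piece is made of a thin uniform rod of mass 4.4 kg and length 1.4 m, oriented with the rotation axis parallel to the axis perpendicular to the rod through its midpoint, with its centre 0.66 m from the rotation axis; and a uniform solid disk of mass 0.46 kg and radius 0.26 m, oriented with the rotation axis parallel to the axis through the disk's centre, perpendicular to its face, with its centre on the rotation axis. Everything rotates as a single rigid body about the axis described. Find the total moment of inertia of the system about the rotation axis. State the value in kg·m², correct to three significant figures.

2.65

Thin rod: I_cm = (1/12)ML² = (1/12)(4.4)(1.4)² = 0.71867 kg·m²; centre at d = 0.66 m, so the parallel axis theorem gives I = 0.71867 + (4.4)(0.66)² = 2.6353 kg·m².
Solid disk: I_cm = (1/2)MR² = (1/2)(0.46)(0.26)² = 0.015548 kg·m²; axis through the centre, so I = 0.015548 kg·m².
Total I = 2.6353 + 0.015548 = 2.6509 kg·m².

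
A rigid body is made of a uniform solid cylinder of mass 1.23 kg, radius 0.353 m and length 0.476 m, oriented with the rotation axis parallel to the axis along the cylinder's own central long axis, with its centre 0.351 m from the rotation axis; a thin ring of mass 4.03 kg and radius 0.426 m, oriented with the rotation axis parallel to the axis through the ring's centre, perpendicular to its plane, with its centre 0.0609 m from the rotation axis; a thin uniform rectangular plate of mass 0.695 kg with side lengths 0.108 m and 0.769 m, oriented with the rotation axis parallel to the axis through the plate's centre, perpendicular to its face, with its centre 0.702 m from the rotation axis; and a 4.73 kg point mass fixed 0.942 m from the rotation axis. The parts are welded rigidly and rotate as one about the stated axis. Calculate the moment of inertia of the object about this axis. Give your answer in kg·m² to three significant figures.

5.55

Solid cylinder: I_cm = (1/2)MR² = (1/2)(1.23)(0.353)² = 0.076635 kg·m²; centre at d = 0.351 m, so I = I_cm + Md² gives I = 0.076635 + (1.23)(0.351)² = 0.22817 kg·m².
Thin ring: I_cm = MR² = (4.03)(0.426)² = 0.73135 kg·m²; centre at d = 0.0609 m, so I = I_cm + Md² gives I = 0.73135 + (4.03)(0.0609)² = 0.74629 kg·m².
Rectangular plate: I_cm = (1/12)M(a²+b²) = (1/12)(0.695)[(0.108)² + (0.769)²] = 0.034925 kg·m²; centre at d = 0.702 m, so I = I_cm + Md² gives I = 0.034925 + (0.695)(0.702)² = 0.37742 kg·m².
Point mass: I_cm = 0; centre at d = 0.942 m, so I = I_cm + Md² gives I = 0 + (4.73)(0.942)² = 4.1972 kg·m².
Total I = 0.22817 + 0.74629 + 0.37742 + 4.1972 = 5.5491 kg·m².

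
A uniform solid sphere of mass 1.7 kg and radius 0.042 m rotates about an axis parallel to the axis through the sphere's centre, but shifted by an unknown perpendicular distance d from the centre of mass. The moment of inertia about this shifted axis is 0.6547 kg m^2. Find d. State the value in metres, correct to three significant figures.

About the centre-of-mass axis, I_cm = (2/5)MR² = (2/5)(1.7)(0.042)² = 0.0011995 kg m^2.
Parallel axis theorem: I = I_cm + Md², so Md² = 0.6547 − 0.0011995 = 0.6535 kg m^2.
d = √(0.6535 / 1.7) = 0.62001 m.

0.620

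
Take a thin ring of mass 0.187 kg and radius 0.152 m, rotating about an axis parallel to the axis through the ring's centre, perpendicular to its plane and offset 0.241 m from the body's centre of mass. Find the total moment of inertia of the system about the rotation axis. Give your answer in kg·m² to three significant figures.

0.0152

I_cm = MR² = (0.187)(0.152)² = 0.0043204 kg·m²; centre at d = 0.241 m, so the parallel axis theorem gives I = 0.0043204 + (0.187)(0.241)² = 0.015182 kg·m².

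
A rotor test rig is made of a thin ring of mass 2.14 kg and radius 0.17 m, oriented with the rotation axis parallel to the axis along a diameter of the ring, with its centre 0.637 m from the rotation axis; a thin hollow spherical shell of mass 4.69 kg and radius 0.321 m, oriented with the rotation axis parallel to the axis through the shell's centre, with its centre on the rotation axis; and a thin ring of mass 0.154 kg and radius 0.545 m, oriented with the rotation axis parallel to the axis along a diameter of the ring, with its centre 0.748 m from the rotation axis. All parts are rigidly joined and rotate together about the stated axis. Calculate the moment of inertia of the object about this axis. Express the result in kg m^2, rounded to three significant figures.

Thin ring: I_cm = (1/2)MR² = (1/2)(2.14)(0.17)² = 0.030923 kg m^2; centre at d = 0.637 m, so the parallel axis theorem gives I = 0.030923 + (2.14)(0.637)² = 0.89927 kg m^2.
Spherical shell: I_cm = (2/3)MR² = (2/3)(4.69)(0.321)² = 0.32217 kg m^2; axis through the centre, so I = 0.32217 kg m^2.
Thin ring: I_cm = (1/2)MR² = (1/2)(0.154)(0.545)² = 0.022871 kg m^2; centre at d = 0.748 m, so the parallel axis theorem gives I = 0.022871 + (0.154)(0.748)² = 0.10903 kg m^2.
Total I = 0.89927 + 0.32217 + 0.10903 = 1.3305 kg m^2.

1.33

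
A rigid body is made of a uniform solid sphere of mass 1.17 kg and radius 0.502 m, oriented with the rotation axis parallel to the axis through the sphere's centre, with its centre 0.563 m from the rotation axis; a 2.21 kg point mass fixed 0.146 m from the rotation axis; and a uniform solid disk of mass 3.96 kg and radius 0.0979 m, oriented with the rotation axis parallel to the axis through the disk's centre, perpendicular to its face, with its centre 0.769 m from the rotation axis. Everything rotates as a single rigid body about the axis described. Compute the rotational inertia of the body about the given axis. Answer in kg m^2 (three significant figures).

Solid sphere: I_cm = (2/5)MR² = (2/5)(1.17)(0.502)² = 0.11794 kg m^2; centre at d = 0.563 m, so the parallel axis theorem gives I = 0.11794 + (1.17)(0.563)² = 0.48879 kg m^2.
Point mass: I_cm = 0; centre at d = 0.146 m, so the parallel axis theorem gives I = 0 + (2.21)(0.146)² = 0.047108 kg m^2.
Solid disk: I_cm = (1/2)MR² = (1/2)(3.96)(0.0979)² = 0.018977 kg m^2; centre at d = 0.769 m, so the parallel axis theorem gives I = 0.018977 + (3.96)(0.769)² = 2.3608 kg m^2.
Total I = 0.48879 + 0.047108 + 2.3608 = 2.8967 kg m^2.

2.90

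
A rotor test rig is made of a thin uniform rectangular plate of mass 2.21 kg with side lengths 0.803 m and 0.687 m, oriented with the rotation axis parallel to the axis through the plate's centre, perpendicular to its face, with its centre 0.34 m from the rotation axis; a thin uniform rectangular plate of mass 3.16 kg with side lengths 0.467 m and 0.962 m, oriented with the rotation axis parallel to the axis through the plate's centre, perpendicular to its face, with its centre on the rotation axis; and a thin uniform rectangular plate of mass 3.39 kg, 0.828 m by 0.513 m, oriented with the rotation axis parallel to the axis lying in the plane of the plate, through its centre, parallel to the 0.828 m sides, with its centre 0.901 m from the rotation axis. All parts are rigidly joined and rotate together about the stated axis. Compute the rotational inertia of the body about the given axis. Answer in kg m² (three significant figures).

Rectangular plate: I_cm = (1/12)M(a²+b²) = (1/12)(2.21)[(0.803)² + (0.687)²] = 0.20567 kg m²; centre at d = 0.34 m, so I = I_cm + Md² gives I = 0.20567 + (2.21)(0.34)² = 0.46115 kg m².
Rectangular plate: I_cm = (1/12)M(a²+b²) = (1/12)(3.16)[(0.467)² + (0.962)²] = 0.30113 kg m²; axis through the centre, so I = 0.30113 kg m².
Rectangular plate: I_cm = (1/12)Mb² = (1/12)(3.39)(0.513)² = 0.074345 kg m²; centre at d = 0.901 m, so I = I_cm + Md² gives I = 0.074345 + (3.39)(0.901)² = 2.8264 kg m².
Total I = 0.46115 + 0.30113 + 2.8264 = 3.5886 kg m².

3.59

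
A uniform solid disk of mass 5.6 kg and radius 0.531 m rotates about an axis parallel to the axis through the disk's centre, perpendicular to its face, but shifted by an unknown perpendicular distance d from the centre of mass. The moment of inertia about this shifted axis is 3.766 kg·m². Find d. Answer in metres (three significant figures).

0.729

About the centre-of-mass axis, I_cm = (1/2)MR² = (1/2)(5.6)(0.531)² = 0.78949 kg·m².
Parallel axis theorem: I = I_cm + Md², so Md² = 3.766 − 0.78949 = 2.9765 kg·m².
d = √(2.9765 / 5.6) = 0.72905 m.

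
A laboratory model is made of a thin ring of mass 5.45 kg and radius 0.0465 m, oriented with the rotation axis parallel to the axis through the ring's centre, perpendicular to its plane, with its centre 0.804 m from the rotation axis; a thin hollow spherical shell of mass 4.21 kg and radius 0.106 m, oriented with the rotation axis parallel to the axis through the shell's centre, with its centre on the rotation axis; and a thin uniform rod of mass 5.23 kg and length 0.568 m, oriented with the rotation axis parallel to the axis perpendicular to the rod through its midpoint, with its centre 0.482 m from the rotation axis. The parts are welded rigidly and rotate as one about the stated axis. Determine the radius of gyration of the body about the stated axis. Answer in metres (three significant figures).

Thin ring: I_cm = MR² = (5.45)(0.0465)² = 0.011784 kg·m²; centre at d = 0.804 m, so I = I_cm + Md² gives I = 0.011784 + (5.45)(0.804)² = 3.5348 kg·m².
Spherical shell: I_cm = (2/3)MR² = (2/3)(4.21)(0.106)² = 0.031536 kg·m²; axis through the centre, so I = 0.031536 kg·m².
Thin rod: I_cm = (1/12)ML² = (1/12)(5.23)(0.568)² = 0.14061 kg·m²; centre at d = 0.482 m, so I = I_cm + Md² gives I = 0.14061 + (5.23)(0.482)² = 1.3557 kg·m².
Total I = 4.922 kg·m²; total mass M = 14.89 kg.
k = √(I/M) = √(4.922/14.89) = 0.57494 m.

0.575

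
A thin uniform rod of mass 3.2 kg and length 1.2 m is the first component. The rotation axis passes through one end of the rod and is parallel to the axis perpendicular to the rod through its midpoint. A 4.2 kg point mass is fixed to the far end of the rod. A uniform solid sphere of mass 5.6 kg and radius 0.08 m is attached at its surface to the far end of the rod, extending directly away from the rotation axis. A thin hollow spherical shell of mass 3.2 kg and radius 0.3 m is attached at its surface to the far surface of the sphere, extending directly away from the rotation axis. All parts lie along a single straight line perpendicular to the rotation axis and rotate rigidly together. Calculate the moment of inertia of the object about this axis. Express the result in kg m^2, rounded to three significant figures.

25.8

Thin rod: I_cm = (1/12)ML² = (1/12)(3.2)(1.2)² = 0.384 kg m^2; centre at d = 0.6 m, so I = I_cm + Md² gives I = 0.384 + (3.2)(0.6)² = 1.536 kg m^2.
Point mass: I_cm = 0; centre at d = 0.6 + 0.6 = 1.2 m, so I = I_cm + Md² gives I = 0 + (4.2)(1.2)² = 6.048 kg m^2.
Solid sphere: I_cm = (2/5)MR² = (2/5)(5.6)(0.08)² = 0.014336 kg m^2; centre at d = 0.6 + 0.6 + 0.08 = 1.28 m, so I = I_cm + Md² gives I = 0.014336 + (5.6)(1.28)² = 9.1894 kg m^2.
Spherical shell: I_cm = (2/3)MR² = (2/3)(3.2)(0.3)² = 0.192 kg m^2; centre at d = 0.6 + 0.6 + 0.08 + 0.08 + 0.3 = 1.66 m, so I = I_cm + Md² gives I = 0.192 + (3.2)(1.66)² = 9.0099 kg m^2.
Total I = 1.536 + 6.048 + 9.1894 + 9.0099 = 25.783 kg m^2.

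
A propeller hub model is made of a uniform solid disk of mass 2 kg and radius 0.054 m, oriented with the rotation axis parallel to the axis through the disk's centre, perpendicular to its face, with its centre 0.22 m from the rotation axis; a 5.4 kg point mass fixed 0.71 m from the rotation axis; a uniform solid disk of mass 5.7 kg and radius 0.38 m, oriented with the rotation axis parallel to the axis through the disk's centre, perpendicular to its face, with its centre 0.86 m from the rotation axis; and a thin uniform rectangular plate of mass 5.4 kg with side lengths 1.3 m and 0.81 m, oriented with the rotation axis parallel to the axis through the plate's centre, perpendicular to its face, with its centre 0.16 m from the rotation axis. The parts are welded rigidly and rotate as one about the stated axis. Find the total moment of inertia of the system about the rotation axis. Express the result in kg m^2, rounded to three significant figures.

Solid disk: I_cm = (1/2)MR² = (1/2)(2)(0.054)² = 0.002916 kg m^2; centre at d = 0.22 m, so I = I_cm + Md² gives I = 0.002916 + (2)(0.22)² = 0.099716 kg m^2.
Point mass: I_cm = 0; centre at d = 0.71 m, so I = I_cm + Md² gives I = 0 + (5.4)(0.71)² = 2.7221 kg m^2.
Solid disk: I_cm = (1/2)MR² = (1/2)(5.7)(0.38)² = 0.41154 kg m^2; centre at d = 0.86 m, so I = I_cm + Md² gives I = 0.41154 + (5.7)(0.86)² = 4.6273 kg m^2.
Rectangular plate: I_cm = (1/12)M(a²+b²) = (1/12)(5.4)[(1.3)² + (0.81)²] = 1.0557 kg m^2; centre at d = 0.16 m, so I = I_cm + Md² gives I = 1.0557 + (5.4)(0.16)² = 1.194 kg m^2.
Total I = 0.099716 + 2.7221 + 4.6273 + 1.194 = 8.6431 kg m^2.

8.64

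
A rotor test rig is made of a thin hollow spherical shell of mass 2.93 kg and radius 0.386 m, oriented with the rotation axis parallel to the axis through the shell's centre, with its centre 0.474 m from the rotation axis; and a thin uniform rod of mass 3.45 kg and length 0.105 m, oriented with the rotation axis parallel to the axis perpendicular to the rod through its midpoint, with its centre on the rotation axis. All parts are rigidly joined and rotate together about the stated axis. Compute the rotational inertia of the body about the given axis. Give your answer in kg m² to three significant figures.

Spherical shell: I_cm = (2/3)MR² = (2/3)(2.93)(0.386)² = 0.29104 kg m²; centre at d = 0.474 m, so I = I_cm + Md² gives I = 0.29104 + (2.93)(0.474)² = 0.94934 kg m².
Thin rod: I_cm = (1/12)ML² = (1/12)(3.45)(0.105)² = 0.0031697 kg m²; axis through the centre, so I = 0.0031697 kg m².
Total I = 0.94934 + 0.0031697 = 0.95251 kg m².

0.953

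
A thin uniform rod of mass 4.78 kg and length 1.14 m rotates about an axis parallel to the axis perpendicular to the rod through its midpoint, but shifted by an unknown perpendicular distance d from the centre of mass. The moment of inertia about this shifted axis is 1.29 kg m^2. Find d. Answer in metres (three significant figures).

About the centre-of-mass axis, I_cm = (1/12)ML² = (1/12)(4.78)(1.14)² = 0.51767 kg m^2.
Parallel axis theorem: I = I_cm + Md², so Md² = 1.29 − 0.51767 = 0.77233 kg m^2.
d = √(0.77233 / 4.78) = 0.40196 m.

0.402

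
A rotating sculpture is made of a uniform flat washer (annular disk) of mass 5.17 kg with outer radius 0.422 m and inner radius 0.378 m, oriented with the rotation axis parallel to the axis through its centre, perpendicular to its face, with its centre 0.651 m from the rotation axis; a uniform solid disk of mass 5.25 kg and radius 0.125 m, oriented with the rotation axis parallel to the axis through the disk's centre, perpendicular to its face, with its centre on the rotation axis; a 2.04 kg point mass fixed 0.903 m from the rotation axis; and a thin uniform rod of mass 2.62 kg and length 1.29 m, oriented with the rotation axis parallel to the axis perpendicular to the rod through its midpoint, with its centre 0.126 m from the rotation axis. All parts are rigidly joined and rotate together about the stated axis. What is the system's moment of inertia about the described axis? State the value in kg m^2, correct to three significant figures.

Annular disk: I_cm = (1/2)M(R²+r²) = (1/2)(5.17)[(0.422)² + (0.378)²] = 0.8297 kg m^2; centre at d = 0.651 m, so the parallel axis theorem gives I = 0.8297 + (5.17)(0.651)² = 3.0208 kg m^2.
Solid disk: I_cm = (1/2)MR² = (1/2)(5.25)(0.125)² = 0.041016 kg m^2; axis through the centre, so I = 0.041016 kg m^2.
Point mass: I_cm = 0; centre at d = 0.903 m, so the parallel axis theorem gives I = 0 + (2.04)(0.903)² = 1.6634 kg m^2.
Thin rod: I_cm = (1/12)ML² = (1/12)(2.62)(1.29)² = 0.36333 kg m^2; centre at d = 0.126 m, so the parallel axis theorem gives I = 0.36333 + (2.62)(0.126)² = 0.40492 kg m^2.
Total I = 3.0208 + 0.041016 + 1.6634 + 0.40492 = 5.1301 kg m^2.

5.13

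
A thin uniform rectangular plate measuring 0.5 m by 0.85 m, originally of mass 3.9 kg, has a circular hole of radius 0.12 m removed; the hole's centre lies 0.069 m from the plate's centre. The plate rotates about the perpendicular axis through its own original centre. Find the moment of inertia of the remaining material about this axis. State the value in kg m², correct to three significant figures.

0.311

Unpierced body about its centre: I₀ = (1/12)M(a²+b²) = (1/12)(3.9)[(0.5)² + (0.85)²] = 0.31606 kg m².
The removed disk has mass m = M·πr²/(ab) = (3.9)·π(0.12)²/(0.5·0.85) = 0.41513 kg (same uniform areal density).
Its moment of inertia about the rotation axis (parallel-axis theorem): I_hole = (1/2)mr² + md² = (1/2)(0.41513)(0.12)² + (0.41513)(0.069)² = 0.0049654 kg m².
Treating the hole as negative mass, I = I₀ − I_hole = 0.31606 − 0.0049654 = 0.3111 kg m².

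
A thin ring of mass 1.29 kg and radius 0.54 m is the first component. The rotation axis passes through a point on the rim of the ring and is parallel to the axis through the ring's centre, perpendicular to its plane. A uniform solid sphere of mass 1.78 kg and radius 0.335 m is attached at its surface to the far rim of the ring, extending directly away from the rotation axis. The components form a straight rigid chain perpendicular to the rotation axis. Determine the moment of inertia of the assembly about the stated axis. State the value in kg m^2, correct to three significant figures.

Thin ring: I_cm = MR² = (1.29)(0.54)² = 0.37616 kg m^2; centre at d = 0.54 m, so I = I_cm + Md² gives I = 0.37616 + (1.29)(0.54)² = 0.75233 kg m^2.
Solid sphere: I_cm = (2/5)MR² = (2/5)(1.78)(0.335)² = 0.079904 kg m^2; centre at d = 0.54 + 0.54 + 0.335 = 1.415 m, so I = I_cm + Md² gives I = 0.079904 + (1.78)(1.415)² = 3.6439 kg m^2.
Total I = 0.75233 + 3.6439 = 4.3962 kg m^2.

4.40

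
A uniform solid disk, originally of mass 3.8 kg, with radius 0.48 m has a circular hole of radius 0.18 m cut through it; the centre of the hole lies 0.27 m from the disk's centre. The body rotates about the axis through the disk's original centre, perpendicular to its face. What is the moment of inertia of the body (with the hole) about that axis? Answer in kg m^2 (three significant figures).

0.390

Unpierced body about its centre: I₀ = (1/2)MR² = (1/2)(3.8)(0.48)² = 0.43776 kg m^2.
The removed disk has mass m = M·(r/R)² = (3.8)(0.18/0.48)² = 0.53437 kg (same uniform areal density).
Its moment of inertia about the rotation axis (parallel-axis theorem): I_hole = (1/2)mr² + md² = (1/2)(0.53437)(0.18)² + (0.53437)(0.27)² = 0.047613 kg m^2.
Treating the hole as negative mass, I = I₀ − I_hole = 0.43776 − 0.047613 = 0.39015 kg m^2.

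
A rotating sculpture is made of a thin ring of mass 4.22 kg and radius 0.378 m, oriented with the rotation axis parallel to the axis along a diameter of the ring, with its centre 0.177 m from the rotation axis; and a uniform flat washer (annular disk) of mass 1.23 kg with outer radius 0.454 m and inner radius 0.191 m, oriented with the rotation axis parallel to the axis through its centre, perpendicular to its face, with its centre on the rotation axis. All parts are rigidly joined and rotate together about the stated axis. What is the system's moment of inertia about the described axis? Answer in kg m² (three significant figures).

0.583

Thin ring: I_cm = (1/2)MR² = (1/2)(4.22)(0.378)² = 0.30149 kg m²; centre at d = 0.177 m, so the parallel axis theorem gives I = 0.30149 + (4.22)(0.177)² = 0.43369 kg m².
Annular disk: I_cm = (1/2)M(R²+r²) = (1/2)(1.23)[(0.454)² + (0.191)²] = 0.1492 kg m²; axis through the centre, so I = 0.1492 kg m².
Total I = 0.43369 + 0.1492 = 0.58289 kg m².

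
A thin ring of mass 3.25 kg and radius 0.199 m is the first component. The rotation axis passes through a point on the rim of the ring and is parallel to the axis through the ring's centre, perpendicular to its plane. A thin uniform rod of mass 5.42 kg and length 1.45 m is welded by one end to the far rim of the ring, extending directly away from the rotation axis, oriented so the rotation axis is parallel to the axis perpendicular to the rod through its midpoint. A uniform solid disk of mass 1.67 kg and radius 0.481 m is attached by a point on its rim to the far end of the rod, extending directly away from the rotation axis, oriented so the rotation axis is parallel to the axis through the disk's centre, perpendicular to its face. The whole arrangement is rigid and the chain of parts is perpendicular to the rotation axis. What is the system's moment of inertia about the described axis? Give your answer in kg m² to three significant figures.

17.3

Thin ring: I_cm = MR² = (3.25)(0.199)² = 0.1287 kg m²; centre at d = 0.199 m, so the parallel axis theorem gives I = 0.1287 + (3.25)(0.199)² = 0.25741 kg m².
Thin rod: I_cm = (1/12)ML² = (1/12)(5.42)(1.45)² = 0.94963 kg m²; centre at d = 0.199 + 0.199 + 0.725 = 1.123 m, so the parallel axis theorem gives I = 0.94963 + (5.42)(1.123)² = 7.7849 kg m².
Solid disk: I_cm = (1/2)MR² = (1/2)(1.67)(0.481)² = 0.19319 kg m²; centre at d = 0.199 + 0.199 + 0.725 + 0.725 + 0.481 = 2.329 m, so the parallel axis theorem gives I = 0.19319 + (1.67)(2.329)² = 9.2517 kg m².
Total I = 0.25741 + 7.7849 + 9.2517 = 17.294 kg m².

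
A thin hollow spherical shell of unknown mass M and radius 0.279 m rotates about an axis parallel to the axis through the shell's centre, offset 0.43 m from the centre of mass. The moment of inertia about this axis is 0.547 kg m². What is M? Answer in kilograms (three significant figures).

I = I_cm + Md² = (2/3)MR² + Md² = M·[0.666667·(0.279)² + (0.43)²] = M·0.23679.
So M = 0.547 / 0.23679 = 2.31 kg.

2.31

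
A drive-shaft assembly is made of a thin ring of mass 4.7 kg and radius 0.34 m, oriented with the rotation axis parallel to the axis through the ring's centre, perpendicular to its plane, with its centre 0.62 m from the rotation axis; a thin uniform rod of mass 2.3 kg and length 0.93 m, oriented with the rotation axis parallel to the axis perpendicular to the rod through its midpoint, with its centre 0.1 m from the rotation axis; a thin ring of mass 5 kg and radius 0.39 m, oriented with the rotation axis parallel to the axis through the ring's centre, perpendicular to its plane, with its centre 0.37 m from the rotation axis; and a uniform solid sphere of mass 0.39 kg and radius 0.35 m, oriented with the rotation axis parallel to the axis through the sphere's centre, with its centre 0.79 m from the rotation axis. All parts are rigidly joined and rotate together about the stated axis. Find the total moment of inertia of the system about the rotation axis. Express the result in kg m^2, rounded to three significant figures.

Thin ring: I_cm = MR² = (4.7)(0.34)² = 0.54332 kg m^2; centre at d = 0.62 m, so the parallel axis theorem gives I = 0.54332 + (4.7)(0.62)² = 2.35 kg m^2.
Thin rod: I_cm = (1/12)ML² = (1/12)(2.3)(0.93)² = 0.16577 kg m^2; centre at d = 0.1 m, so the parallel axis theorem gives I = 0.16577 + (2.3)(0.1)² = 0.18877 kg m^2.
Thin ring: I_cm = MR² = (5)(0.39)² = 0.7605 kg m^2; centre at d = 0.37 m, so the parallel axis theorem gives I = 0.7605 + (5)(0.37)² = 1.445 kg m^2.
Solid sphere: I_cm = (2/5)MR² = (2/5)(0.39)(0.35)² = 0.01911 kg m^2; centre at d = 0.79 m, so the parallel axis theorem gives I = 0.01911 + (0.39)(0.79)² = 0.26251 kg m^2.
Total I = 2.35 + 0.18877 + 1.445 + 0.26251 = 4.2463 kg m^2.

4.25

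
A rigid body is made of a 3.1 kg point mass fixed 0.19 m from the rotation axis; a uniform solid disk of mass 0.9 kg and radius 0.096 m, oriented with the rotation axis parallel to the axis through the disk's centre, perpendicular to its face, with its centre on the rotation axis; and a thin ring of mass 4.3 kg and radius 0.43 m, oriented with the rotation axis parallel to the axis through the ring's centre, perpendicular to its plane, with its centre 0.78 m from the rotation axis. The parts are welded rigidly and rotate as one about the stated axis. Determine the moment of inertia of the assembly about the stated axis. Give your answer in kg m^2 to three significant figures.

Point mass: I_cm = 0; centre at d = 0.19 m, so I = I_cm + Md² gives I = 0 + (3.1)(0.19)² = 0.11191 kg m^2.
Solid disk: I_cm = (1/2)MR² = (1/2)(0.9)(0.096)² = 0.0041472 kg m^2; axis through the centre, so I = 0.0041472 kg m^2.
Thin ring: I_cm = MR² = (4.3)(0.43)² = 0.79507 kg m^2; centre at d = 0.78 m, so I = I_cm + Md² gives I = 0.79507 + (4.3)(0.78)² = 3.4112 kg m^2.
Total I = 0.11191 + 0.0041472 + 3.4112 = 3.5272 kg m^2.

3.53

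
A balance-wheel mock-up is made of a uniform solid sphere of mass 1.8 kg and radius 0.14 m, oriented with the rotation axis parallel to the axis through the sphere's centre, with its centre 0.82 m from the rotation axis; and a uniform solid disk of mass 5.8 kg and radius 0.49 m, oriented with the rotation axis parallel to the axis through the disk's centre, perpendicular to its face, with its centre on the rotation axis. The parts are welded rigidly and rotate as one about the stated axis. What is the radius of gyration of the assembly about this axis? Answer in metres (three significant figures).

Solid sphere: I_cm = (2/5)MR² = (2/5)(1.8)(0.14)² = 0.014112 kg m²; centre at d = 0.82 m, so the parallel axis theorem gives I = 0.014112 + (1.8)(0.82)² = 1.2244 kg m².
Solid disk: I_cm = (1/2)MR² = (1/2)(5.8)(0.49)² = 0.69629 kg m²; axis through the centre, so I = 0.69629 kg m².
Total I = 1.9207 kg m²; total mass M = 7.6 kg.
k = √(I/M) = √(1.9207/7.6) = 0.50272 m.

0.503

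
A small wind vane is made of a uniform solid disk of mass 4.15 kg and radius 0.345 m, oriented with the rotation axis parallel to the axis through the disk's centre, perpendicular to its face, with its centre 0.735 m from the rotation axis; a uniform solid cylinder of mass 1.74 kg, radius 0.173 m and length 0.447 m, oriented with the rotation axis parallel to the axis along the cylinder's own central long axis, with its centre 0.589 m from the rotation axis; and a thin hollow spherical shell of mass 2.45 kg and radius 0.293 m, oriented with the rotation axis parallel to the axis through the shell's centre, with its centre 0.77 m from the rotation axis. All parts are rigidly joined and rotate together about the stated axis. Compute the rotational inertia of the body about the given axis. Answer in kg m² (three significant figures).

4.71

Solid disk: I_cm = (1/2)MR² = (1/2)(4.15)(0.345)² = 0.24698 kg m²; centre at d = 0.735 m, so the parallel axis theorem gives I = 0.24698 + (4.15)(0.735)² = 2.4889 kg m².
Solid cylinder: I_cm = (1/2)MR² = (1/2)(1.74)(0.173)² = 0.026038 kg m²; centre at d = 0.589 m, so the parallel axis theorem gives I = 0.026038 + (1.74)(0.589)² = 0.62968 kg m².
Spherical shell: I_cm = (2/3)MR² = (2/3)(2.45)(0.293)² = 0.14022 kg m²; centre at d = 0.77 m, so the parallel axis theorem gives I = 0.14022 + (2.45)(0.77)² = 1.5928 kg m².
Total I = 2.4889 + 0.62968 + 1.5928 = 4.7114 kg m².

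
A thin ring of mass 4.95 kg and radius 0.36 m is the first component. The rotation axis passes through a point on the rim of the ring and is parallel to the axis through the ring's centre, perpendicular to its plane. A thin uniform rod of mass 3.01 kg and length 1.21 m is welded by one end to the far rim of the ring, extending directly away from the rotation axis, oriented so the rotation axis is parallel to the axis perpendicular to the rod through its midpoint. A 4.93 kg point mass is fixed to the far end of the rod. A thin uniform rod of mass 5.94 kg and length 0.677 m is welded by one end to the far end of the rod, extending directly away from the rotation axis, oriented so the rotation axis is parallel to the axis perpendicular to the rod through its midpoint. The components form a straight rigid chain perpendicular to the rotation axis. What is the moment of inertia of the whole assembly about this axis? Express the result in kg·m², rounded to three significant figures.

Thin ring: I_cm = MR² = (4.95)(0.36)² = 0.64152 kg·m²; centre at d = 0.36 m, so I = I_cm + Md² gives I = 0.64152 + (4.95)(0.36)² = 1.283 kg·m².
Thin rod: I_cm = (1/12)ML² = (1/12)(3.01)(1.21)² = 0.36725 kg·m²; centre at d = 0.36 + 0.36 + 0.605 = 1.325 m, so I = I_cm + Md² gives I = 0.36725 + (3.01)(1.325)² = 5.6517 kg·m².
Point mass: I_cm = 0; centre at d = 0.36 + 0.36 + 0.605 + 0.605 = 1.93 m, so I = I_cm + Md² gives I = 0 + (4.93)(1.93)² = 18.364 kg·m².
Thin rod: I_cm = (1/12)ML² = (1/12)(5.94)(0.677)² = 0.22687 kg·m²; centre at d = 0.36 + 0.36 + 0.605 + 0.605 + 0.3385 = 2.2685 m, so I = I_cm + Md² gives I = 0.22687 + (5.94)(2.2685)² = 30.795 kg·m².
Total I = 1.283 + 5.6517 + 18.364 + 30.795 = 56.093 kg·m².

56.1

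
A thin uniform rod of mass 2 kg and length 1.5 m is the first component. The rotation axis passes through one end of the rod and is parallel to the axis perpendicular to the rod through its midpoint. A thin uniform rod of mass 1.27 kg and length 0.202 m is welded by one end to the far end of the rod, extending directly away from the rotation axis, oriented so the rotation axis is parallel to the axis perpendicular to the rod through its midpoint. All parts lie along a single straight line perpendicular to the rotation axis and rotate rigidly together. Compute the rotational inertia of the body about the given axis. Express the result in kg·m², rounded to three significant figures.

Thin rod: I_cm = (1/12)ML² = (1/12)(2)(1.5)² = 0.375 kg·m²; centre at d = 0.75 m, so the parallel axis theorem gives I = 0.375 + (2)(0.75)² = 1.5 kg·m².
Thin rod: I_cm = (1/12)ML² = (1/12)(1.27)(0.202)² = 0.0043184 kg·m²; centre at d = 0.75 + 0.75 + 0.101 = 1.601 m, so the parallel axis theorem gives I = 0.0043184 + (1.27)(1.601)² = 3.2596 kg·m².
Total I = 1.5 + 3.2596 = 4.7596 kg·m².

4.76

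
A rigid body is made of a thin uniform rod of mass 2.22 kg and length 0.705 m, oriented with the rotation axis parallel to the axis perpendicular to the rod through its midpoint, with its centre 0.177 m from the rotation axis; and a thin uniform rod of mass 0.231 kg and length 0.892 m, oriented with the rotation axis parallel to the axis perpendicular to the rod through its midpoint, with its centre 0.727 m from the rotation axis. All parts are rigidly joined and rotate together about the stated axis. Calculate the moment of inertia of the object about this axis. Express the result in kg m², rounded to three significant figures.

0.299

Thin rod: I_cm = (1/12)ML² = (1/12)(2.22)(0.705)² = 0.09195 kg m²; centre at d = 0.177 m, so I = I_cm + Md² gives I = 0.09195 + (2.22)(0.177)² = 0.1615 kg m².
Thin rod: I_cm = (1/12)ML² = (1/12)(0.231)(0.892)² = 0.015317 kg m²; centre at d = 0.727 m, so I = I_cm + Md² gives I = 0.015317 + (0.231)(0.727)² = 0.13741 kg m².
Total I = 0.1615 + 0.13741 = 0.29891 kg m².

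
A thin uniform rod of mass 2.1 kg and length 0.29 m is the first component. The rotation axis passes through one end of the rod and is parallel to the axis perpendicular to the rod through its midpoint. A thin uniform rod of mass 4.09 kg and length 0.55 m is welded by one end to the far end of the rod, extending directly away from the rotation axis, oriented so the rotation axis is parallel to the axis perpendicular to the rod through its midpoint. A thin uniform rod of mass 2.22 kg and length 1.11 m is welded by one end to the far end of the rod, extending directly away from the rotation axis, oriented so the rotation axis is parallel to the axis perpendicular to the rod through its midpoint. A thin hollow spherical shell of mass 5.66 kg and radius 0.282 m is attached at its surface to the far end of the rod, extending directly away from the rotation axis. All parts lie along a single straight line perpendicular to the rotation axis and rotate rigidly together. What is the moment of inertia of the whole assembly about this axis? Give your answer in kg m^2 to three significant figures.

Thin rod: I_cm = (1/12)ML² = (1/12)(2.1)(0.29)² = 0.014717 kg m^2; centre at d = 0.145 m, so I = I_cm + Md² gives I = 0.014717 + (2.1)(0.145)² = 0.05887 kg m^2.
Thin rod: I_cm = (1/12)ML² = (1/12)(4.09)(0.55)² = 0.1031 kg m^2; centre at d = 0.145 + 0.145 + 0.275 = 0.565 m, so I = I_cm + Md² gives I = 0.1031 + (4.09)(0.565)² = 1.4087 kg m^2.
Thin rod: I_cm = (1/12)ML² = (1/12)(2.22)(1.11)² = 0.22794 kg m^2; centre at d = 0.145 + 0.145 + 0.275 + 0.275 + 0.555 = 1.395 m, so I = I_cm + Md² gives I = 0.22794 + (2.22)(1.395)² = 4.5481 kg m^2.
Spherical shell: I_cm = (2/3)MR² = (2/3)(5.66)(0.282)² = 0.30007 kg m^2; centre at d = 0.145 + 0.145 + 0.275 + 0.275 + 0.555 + 0.555 + 0.282 = 2.232 m, so I = I_cm + Md² gives I = 0.30007 + (5.66)(2.232)² = 28.497 kg m^2.
Total I = 0.05887 + 1.4087 + 4.5481 + 28.497 = 34.513 kg m^2.

34.5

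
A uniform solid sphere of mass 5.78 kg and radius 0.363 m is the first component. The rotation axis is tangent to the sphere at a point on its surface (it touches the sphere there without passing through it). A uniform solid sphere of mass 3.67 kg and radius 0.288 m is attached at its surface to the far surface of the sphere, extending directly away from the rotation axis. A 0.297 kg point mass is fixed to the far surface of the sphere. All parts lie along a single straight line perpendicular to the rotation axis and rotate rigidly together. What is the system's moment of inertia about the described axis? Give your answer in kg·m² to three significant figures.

Solid sphere: I_cm = (2/5)MR² = (2/5)(5.78)(0.363)² = 0.30465 kg·m²; centre at d = 0.363 m, so the parallel axis theorem gives I = 0.30465 + (5.78)(0.363)² = 1.0663 kg·m².
Solid sphere: I_cm = (2/5)MR² = (2/5)(3.67)(0.288)² = 0.12176 kg·m²; centre at d = 0.363 + 0.363 + 0.288 = 1.014 m, so the parallel axis theorem gives I = 0.12176 + (3.67)(1.014)² = 3.8952 kg·m².
Point mass: I_cm = 0; centre at d = 0.363 + 0.363 + 0.288 + 0.288 = 1.302 m, so the parallel axis theorem gives I = 0 + (0.297)(1.302)² = 0.50348 kg·m².
Total I = 1.0663 + 3.8952 + 0.50348 = 5.465 kg·m².

5.46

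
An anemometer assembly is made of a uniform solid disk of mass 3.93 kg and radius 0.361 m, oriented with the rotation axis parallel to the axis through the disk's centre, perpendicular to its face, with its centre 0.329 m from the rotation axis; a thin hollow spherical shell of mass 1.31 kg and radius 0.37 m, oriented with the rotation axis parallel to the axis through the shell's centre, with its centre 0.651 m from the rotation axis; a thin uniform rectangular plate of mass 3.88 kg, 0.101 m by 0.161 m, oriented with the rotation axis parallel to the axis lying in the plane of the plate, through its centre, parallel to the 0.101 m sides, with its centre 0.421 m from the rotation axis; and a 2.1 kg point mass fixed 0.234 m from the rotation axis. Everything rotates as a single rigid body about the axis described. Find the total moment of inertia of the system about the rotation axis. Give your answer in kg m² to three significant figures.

Solid disk: I_cm = (1/2)MR² = (1/2)(3.93)(0.361)² = 0.25608 kg m²; centre at d = 0.329 m, so the parallel axis theorem gives I = 0.25608 + (3.93)(0.329)² = 0.68147 kg m².
Spherical shell: I_cm = (2/3)MR² = (2/3)(1.31)(0.37)² = 0.11956 kg m²; centre at d = 0.651 m, so the parallel axis theorem gives I = 0.11956 + (1.31)(0.651)² = 0.67474 kg m².
Rectangular plate: I_cm = (1/12)Mb² = (1/12)(3.88)(0.161)² = 0.0083811 kg m²; centre at d = 0.421 m, so the parallel axis theorem gives I = 0.0083811 + (3.88)(0.421)² = 0.69608 kg m².
Point mass: I_cm = 0; centre at d = 0.234 m, so the parallel axis theorem gives I = 0 + (2.1)(0.234)² = 0.11499 kg m².
Total I = 0.68147 + 0.67474 + 0.69608 + 0.11499 = 2.1673 kg m².

2.17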